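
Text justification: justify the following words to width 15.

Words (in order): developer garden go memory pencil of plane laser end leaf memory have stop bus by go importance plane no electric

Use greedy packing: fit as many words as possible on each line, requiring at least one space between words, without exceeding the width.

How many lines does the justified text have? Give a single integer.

Answer: 10

Derivation:
Line 1: ['developer'] (min_width=9, slack=6)
Line 2: ['garden', 'go'] (min_width=9, slack=6)
Line 3: ['memory', 'pencil'] (min_width=13, slack=2)
Line 4: ['of', 'plane', 'laser'] (min_width=14, slack=1)
Line 5: ['end', 'leaf', 'memory'] (min_width=15, slack=0)
Line 6: ['have', 'stop', 'bus'] (min_width=13, slack=2)
Line 7: ['by', 'go'] (min_width=5, slack=10)
Line 8: ['importance'] (min_width=10, slack=5)
Line 9: ['plane', 'no'] (min_width=8, slack=7)
Line 10: ['electric'] (min_width=8, slack=7)
Total lines: 10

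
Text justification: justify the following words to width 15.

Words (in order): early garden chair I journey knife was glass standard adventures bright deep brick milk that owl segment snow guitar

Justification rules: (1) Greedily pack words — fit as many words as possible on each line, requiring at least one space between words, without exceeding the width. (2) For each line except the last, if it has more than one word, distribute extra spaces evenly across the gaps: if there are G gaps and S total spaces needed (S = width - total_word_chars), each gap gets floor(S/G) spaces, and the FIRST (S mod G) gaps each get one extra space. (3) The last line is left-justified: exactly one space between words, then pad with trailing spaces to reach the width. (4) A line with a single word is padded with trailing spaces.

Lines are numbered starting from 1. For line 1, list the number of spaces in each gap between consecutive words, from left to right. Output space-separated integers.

Answer: 4

Derivation:
Line 1: ['early', 'garden'] (min_width=12, slack=3)
Line 2: ['chair', 'I', 'journey'] (min_width=15, slack=0)
Line 3: ['knife', 'was', 'glass'] (min_width=15, slack=0)
Line 4: ['standard'] (min_width=8, slack=7)
Line 5: ['adventures'] (min_width=10, slack=5)
Line 6: ['bright', 'deep'] (min_width=11, slack=4)
Line 7: ['brick', 'milk', 'that'] (min_width=15, slack=0)
Line 8: ['owl', 'segment'] (min_width=11, slack=4)
Line 9: ['snow', 'guitar'] (min_width=11, slack=4)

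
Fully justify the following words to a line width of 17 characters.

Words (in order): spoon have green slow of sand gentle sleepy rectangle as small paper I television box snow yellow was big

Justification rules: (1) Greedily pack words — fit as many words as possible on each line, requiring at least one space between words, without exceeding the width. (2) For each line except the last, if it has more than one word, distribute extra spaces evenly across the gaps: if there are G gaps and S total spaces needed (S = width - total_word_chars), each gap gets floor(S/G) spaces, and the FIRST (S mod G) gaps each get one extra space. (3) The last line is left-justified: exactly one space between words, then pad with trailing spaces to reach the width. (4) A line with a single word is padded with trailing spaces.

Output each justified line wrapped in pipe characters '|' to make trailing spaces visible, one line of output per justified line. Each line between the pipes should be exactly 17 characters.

Line 1: ['spoon', 'have', 'green'] (min_width=16, slack=1)
Line 2: ['slow', 'of', 'sand'] (min_width=12, slack=5)
Line 3: ['gentle', 'sleepy'] (min_width=13, slack=4)
Line 4: ['rectangle', 'as'] (min_width=12, slack=5)
Line 5: ['small', 'paper', 'I'] (min_width=13, slack=4)
Line 6: ['television', 'box'] (min_width=14, slack=3)
Line 7: ['snow', 'yellow', 'was'] (min_width=15, slack=2)
Line 8: ['big'] (min_width=3, slack=14)

Answer: |spoon  have green|
|slow    of   sand|
|gentle     sleepy|
|rectangle      as|
|small   paper   I|
|television    box|
|snow  yellow  was|
|big              |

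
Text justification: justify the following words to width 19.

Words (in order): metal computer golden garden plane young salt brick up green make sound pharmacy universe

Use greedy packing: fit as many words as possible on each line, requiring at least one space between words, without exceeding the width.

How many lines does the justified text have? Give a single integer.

Answer: 5

Derivation:
Line 1: ['metal', 'computer'] (min_width=14, slack=5)
Line 2: ['golden', 'garden', 'plane'] (min_width=19, slack=0)
Line 3: ['young', 'salt', 'brick', 'up'] (min_width=19, slack=0)
Line 4: ['green', 'make', 'sound'] (min_width=16, slack=3)
Line 5: ['pharmacy', 'universe'] (min_width=17, slack=2)
Total lines: 5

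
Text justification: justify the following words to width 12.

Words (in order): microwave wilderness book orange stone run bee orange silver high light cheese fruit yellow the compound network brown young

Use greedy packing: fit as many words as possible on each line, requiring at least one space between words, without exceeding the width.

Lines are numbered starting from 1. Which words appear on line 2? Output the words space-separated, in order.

Answer: wilderness

Derivation:
Line 1: ['microwave'] (min_width=9, slack=3)
Line 2: ['wilderness'] (min_width=10, slack=2)
Line 3: ['book', 'orange'] (min_width=11, slack=1)
Line 4: ['stone', 'run'] (min_width=9, slack=3)
Line 5: ['bee', 'orange'] (min_width=10, slack=2)
Line 6: ['silver', 'high'] (min_width=11, slack=1)
Line 7: ['light', 'cheese'] (min_width=12, slack=0)
Line 8: ['fruit', 'yellow'] (min_width=12, slack=0)
Line 9: ['the', 'compound'] (min_width=12, slack=0)
Line 10: ['network'] (min_width=7, slack=5)
Line 11: ['brown', 'young'] (min_width=11, slack=1)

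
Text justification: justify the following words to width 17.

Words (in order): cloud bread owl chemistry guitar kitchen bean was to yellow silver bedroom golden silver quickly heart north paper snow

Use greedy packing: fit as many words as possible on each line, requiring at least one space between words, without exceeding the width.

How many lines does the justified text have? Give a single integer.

Line 1: ['cloud', 'bread', 'owl'] (min_width=15, slack=2)
Line 2: ['chemistry', 'guitar'] (min_width=16, slack=1)
Line 3: ['kitchen', 'bean', 'was'] (min_width=16, slack=1)
Line 4: ['to', 'yellow', 'silver'] (min_width=16, slack=1)
Line 5: ['bedroom', 'golden'] (min_width=14, slack=3)
Line 6: ['silver', 'quickly'] (min_width=14, slack=3)
Line 7: ['heart', 'north', 'paper'] (min_width=17, slack=0)
Line 8: ['snow'] (min_width=4, slack=13)
Total lines: 8

Answer: 8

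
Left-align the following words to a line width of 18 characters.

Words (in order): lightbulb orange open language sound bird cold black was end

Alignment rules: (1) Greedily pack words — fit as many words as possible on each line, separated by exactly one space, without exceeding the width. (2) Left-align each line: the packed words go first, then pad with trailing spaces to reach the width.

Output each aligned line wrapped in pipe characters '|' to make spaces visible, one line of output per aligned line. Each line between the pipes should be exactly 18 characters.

Line 1: ['lightbulb', 'orange'] (min_width=16, slack=2)
Line 2: ['open', 'language'] (min_width=13, slack=5)
Line 3: ['sound', 'bird', 'cold'] (min_width=15, slack=3)
Line 4: ['black', 'was', 'end'] (min_width=13, slack=5)

Answer: |lightbulb orange  |
|open language     |
|sound bird cold   |
|black was end     |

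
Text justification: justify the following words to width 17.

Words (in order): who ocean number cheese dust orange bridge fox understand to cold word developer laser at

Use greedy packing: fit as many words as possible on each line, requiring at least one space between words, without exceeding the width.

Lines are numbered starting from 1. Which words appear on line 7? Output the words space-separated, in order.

Line 1: ['who', 'ocean', 'number'] (min_width=16, slack=1)
Line 2: ['cheese', 'dust'] (min_width=11, slack=6)
Line 3: ['orange', 'bridge', 'fox'] (min_width=17, slack=0)
Line 4: ['understand', 'to'] (min_width=13, slack=4)
Line 5: ['cold', 'word'] (min_width=9, slack=8)
Line 6: ['developer', 'laser'] (min_width=15, slack=2)
Line 7: ['at'] (min_width=2, slack=15)

Answer: at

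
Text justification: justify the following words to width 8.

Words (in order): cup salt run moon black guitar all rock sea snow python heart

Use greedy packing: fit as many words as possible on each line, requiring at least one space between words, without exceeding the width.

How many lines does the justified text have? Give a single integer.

Line 1: ['cup', 'salt'] (min_width=8, slack=0)
Line 2: ['run', 'moon'] (min_width=8, slack=0)
Line 3: ['black'] (min_width=5, slack=3)
Line 4: ['guitar'] (min_width=6, slack=2)
Line 5: ['all', 'rock'] (min_width=8, slack=0)
Line 6: ['sea', 'snow'] (min_width=8, slack=0)
Line 7: ['python'] (min_width=6, slack=2)
Line 8: ['heart'] (min_width=5, slack=3)
Total lines: 8

Answer: 8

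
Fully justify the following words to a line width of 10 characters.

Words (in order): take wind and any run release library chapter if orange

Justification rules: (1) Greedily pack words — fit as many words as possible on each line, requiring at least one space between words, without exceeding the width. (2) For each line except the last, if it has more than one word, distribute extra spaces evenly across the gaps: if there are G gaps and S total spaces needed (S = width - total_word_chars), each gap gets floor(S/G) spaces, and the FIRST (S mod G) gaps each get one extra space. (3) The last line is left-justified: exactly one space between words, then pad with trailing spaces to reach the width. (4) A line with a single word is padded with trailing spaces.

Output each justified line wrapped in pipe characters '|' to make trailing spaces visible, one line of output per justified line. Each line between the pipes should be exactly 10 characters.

Line 1: ['take', 'wind'] (min_width=9, slack=1)
Line 2: ['and', 'any'] (min_width=7, slack=3)
Line 3: ['run'] (min_width=3, slack=7)
Line 4: ['release'] (min_width=7, slack=3)
Line 5: ['library'] (min_width=7, slack=3)
Line 6: ['chapter', 'if'] (min_width=10, slack=0)
Line 7: ['orange'] (min_width=6, slack=4)

Answer: |take  wind|
|and    any|
|run       |
|release   |
|library   |
|chapter if|
|orange    |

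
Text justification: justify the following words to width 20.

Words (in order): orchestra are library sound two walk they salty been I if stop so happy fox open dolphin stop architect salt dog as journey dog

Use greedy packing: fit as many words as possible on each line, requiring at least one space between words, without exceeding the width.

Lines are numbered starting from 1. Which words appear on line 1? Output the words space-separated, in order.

Line 1: ['orchestra', 'are'] (min_width=13, slack=7)
Line 2: ['library', 'sound', 'two'] (min_width=17, slack=3)
Line 3: ['walk', 'they', 'salty', 'been'] (min_width=20, slack=0)
Line 4: ['I', 'if', 'stop', 'so', 'happy'] (min_width=18, slack=2)
Line 5: ['fox', 'open', 'dolphin'] (min_width=16, slack=4)
Line 6: ['stop', 'architect', 'salt'] (min_width=19, slack=1)
Line 7: ['dog', 'as', 'journey', 'dog'] (min_width=18, slack=2)

Answer: orchestra are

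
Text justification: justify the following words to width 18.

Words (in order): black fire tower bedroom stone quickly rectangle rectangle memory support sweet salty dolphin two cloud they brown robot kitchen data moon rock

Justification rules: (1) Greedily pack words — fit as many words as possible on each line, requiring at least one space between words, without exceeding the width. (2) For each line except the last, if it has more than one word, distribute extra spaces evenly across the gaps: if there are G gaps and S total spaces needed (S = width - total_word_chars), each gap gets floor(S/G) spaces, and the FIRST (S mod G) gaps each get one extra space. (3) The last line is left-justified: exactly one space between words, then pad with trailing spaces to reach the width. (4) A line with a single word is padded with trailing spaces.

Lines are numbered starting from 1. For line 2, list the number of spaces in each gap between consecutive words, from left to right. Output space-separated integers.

Answer: 6

Derivation:
Line 1: ['black', 'fire', 'tower'] (min_width=16, slack=2)
Line 2: ['bedroom', 'stone'] (min_width=13, slack=5)
Line 3: ['quickly', 'rectangle'] (min_width=17, slack=1)
Line 4: ['rectangle', 'memory'] (min_width=16, slack=2)
Line 5: ['support', 'sweet'] (min_width=13, slack=5)
Line 6: ['salty', 'dolphin', 'two'] (min_width=17, slack=1)
Line 7: ['cloud', 'they', 'brown'] (min_width=16, slack=2)
Line 8: ['robot', 'kitchen', 'data'] (min_width=18, slack=0)
Line 9: ['moon', 'rock'] (min_width=9, slack=9)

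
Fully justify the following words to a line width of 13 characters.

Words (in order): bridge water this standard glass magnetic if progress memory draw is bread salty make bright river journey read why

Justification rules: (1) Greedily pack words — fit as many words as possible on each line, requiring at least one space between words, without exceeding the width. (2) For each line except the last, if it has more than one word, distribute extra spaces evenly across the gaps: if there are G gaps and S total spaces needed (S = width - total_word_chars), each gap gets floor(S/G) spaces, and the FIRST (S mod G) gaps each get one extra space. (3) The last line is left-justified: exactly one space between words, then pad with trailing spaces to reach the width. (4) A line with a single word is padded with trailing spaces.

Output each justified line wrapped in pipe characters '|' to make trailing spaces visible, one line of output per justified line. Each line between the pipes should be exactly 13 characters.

Line 1: ['bridge', 'water'] (min_width=12, slack=1)
Line 2: ['this', 'standard'] (min_width=13, slack=0)
Line 3: ['glass'] (min_width=5, slack=8)
Line 4: ['magnetic', 'if'] (min_width=11, slack=2)
Line 5: ['progress'] (min_width=8, slack=5)
Line 6: ['memory', 'draw'] (min_width=11, slack=2)
Line 7: ['is', 'bread'] (min_width=8, slack=5)
Line 8: ['salty', 'make'] (min_width=10, slack=3)
Line 9: ['bright', 'river'] (min_width=12, slack=1)
Line 10: ['journey', 'read'] (min_width=12, slack=1)
Line 11: ['why'] (min_width=3, slack=10)

Answer: |bridge  water|
|this standard|
|glass        |
|magnetic   if|
|progress     |
|memory   draw|
|is      bread|
|salty    make|
|bright  river|
|journey  read|
|why          |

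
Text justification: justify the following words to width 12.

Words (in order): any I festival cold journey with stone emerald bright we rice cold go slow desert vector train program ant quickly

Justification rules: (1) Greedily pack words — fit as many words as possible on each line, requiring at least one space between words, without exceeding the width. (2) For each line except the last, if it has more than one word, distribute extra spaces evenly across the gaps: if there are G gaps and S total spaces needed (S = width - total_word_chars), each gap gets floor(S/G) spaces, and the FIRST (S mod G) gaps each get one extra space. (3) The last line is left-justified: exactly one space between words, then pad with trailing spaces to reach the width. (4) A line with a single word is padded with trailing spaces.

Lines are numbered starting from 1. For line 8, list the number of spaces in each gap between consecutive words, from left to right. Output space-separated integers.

Line 1: ['any', 'I'] (min_width=5, slack=7)
Line 2: ['festival'] (min_width=8, slack=4)
Line 3: ['cold', 'journey'] (min_width=12, slack=0)
Line 4: ['with', 'stone'] (min_width=10, slack=2)
Line 5: ['emerald'] (min_width=7, slack=5)
Line 6: ['bright', 'we'] (min_width=9, slack=3)
Line 7: ['rice', 'cold', 'go'] (min_width=12, slack=0)
Line 8: ['slow', 'desert'] (min_width=11, slack=1)
Line 9: ['vector', 'train'] (min_width=12, slack=0)
Line 10: ['program', 'ant'] (min_width=11, slack=1)
Line 11: ['quickly'] (min_width=7, slack=5)

Answer: 2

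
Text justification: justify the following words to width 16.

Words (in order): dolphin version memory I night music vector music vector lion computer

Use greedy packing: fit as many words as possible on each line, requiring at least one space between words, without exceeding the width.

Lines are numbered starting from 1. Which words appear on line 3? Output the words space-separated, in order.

Line 1: ['dolphin', 'version'] (min_width=15, slack=1)
Line 2: ['memory', 'I', 'night'] (min_width=14, slack=2)
Line 3: ['music', 'vector'] (min_width=12, slack=4)
Line 4: ['music', 'vector'] (min_width=12, slack=4)
Line 5: ['lion', 'computer'] (min_width=13, slack=3)

Answer: music vector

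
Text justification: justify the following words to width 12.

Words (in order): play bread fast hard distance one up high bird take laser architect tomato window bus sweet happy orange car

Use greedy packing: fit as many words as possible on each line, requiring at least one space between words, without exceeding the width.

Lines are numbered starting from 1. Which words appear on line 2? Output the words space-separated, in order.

Line 1: ['play', 'bread'] (min_width=10, slack=2)
Line 2: ['fast', 'hard'] (min_width=9, slack=3)
Line 3: ['distance', 'one'] (min_width=12, slack=0)
Line 4: ['up', 'high', 'bird'] (min_width=12, slack=0)
Line 5: ['take', 'laser'] (min_width=10, slack=2)
Line 6: ['architect'] (min_width=9, slack=3)
Line 7: ['tomato'] (min_width=6, slack=6)
Line 8: ['window', 'bus'] (min_width=10, slack=2)
Line 9: ['sweet', 'happy'] (min_width=11, slack=1)
Line 10: ['orange', 'car'] (min_width=10, slack=2)

Answer: fast hard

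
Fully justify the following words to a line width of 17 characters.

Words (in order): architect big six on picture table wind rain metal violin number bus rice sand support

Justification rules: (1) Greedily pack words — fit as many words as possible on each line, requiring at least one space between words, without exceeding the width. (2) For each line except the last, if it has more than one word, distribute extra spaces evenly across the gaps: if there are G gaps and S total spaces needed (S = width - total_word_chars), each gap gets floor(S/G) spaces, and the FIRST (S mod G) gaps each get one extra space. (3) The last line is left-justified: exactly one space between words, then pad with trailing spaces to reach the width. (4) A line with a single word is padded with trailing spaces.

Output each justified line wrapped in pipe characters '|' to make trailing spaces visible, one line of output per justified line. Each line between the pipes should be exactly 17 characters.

Line 1: ['architect', 'big', 'six'] (min_width=17, slack=0)
Line 2: ['on', 'picture', 'table'] (min_width=16, slack=1)
Line 3: ['wind', 'rain', 'metal'] (min_width=15, slack=2)
Line 4: ['violin', 'number', 'bus'] (min_width=17, slack=0)
Line 5: ['rice', 'sand', 'support'] (min_width=17, slack=0)

Answer: |architect big six|
|on  picture table|
|wind  rain  metal|
|violin number bus|
|rice sand support|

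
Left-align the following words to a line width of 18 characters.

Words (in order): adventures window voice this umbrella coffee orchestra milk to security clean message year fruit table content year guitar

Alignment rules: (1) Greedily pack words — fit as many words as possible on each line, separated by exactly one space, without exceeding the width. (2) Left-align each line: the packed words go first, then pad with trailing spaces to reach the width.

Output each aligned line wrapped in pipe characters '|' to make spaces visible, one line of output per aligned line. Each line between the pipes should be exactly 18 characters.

Line 1: ['adventures', 'window'] (min_width=17, slack=1)
Line 2: ['voice', 'this'] (min_width=10, slack=8)
Line 3: ['umbrella', 'coffee'] (min_width=15, slack=3)
Line 4: ['orchestra', 'milk', 'to'] (min_width=17, slack=1)
Line 5: ['security', 'clean'] (min_width=14, slack=4)
Line 6: ['message', 'year', 'fruit'] (min_width=18, slack=0)
Line 7: ['table', 'content', 'year'] (min_width=18, slack=0)
Line 8: ['guitar'] (min_width=6, slack=12)

Answer: |adventures window |
|voice this        |
|umbrella coffee   |
|orchestra milk to |
|security clean    |
|message year fruit|
|table content year|
|guitar            |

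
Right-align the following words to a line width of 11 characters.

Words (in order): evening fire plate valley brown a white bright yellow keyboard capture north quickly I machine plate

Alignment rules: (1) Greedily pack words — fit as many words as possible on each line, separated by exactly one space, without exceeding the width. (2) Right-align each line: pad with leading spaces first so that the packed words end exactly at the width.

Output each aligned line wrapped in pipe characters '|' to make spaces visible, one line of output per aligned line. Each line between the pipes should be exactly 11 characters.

Line 1: ['evening'] (min_width=7, slack=4)
Line 2: ['fire', 'plate'] (min_width=10, slack=1)
Line 3: ['valley'] (min_width=6, slack=5)
Line 4: ['brown', 'a'] (min_width=7, slack=4)
Line 5: ['white'] (min_width=5, slack=6)
Line 6: ['bright'] (min_width=6, slack=5)
Line 7: ['yellow'] (min_width=6, slack=5)
Line 8: ['keyboard'] (min_width=8, slack=3)
Line 9: ['capture'] (min_width=7, slack=4)
Line 10: ['north'] (min_width=5, slack=6)
Line 11: ['quickly', 'I'] (min_width=9, slack=2)
Line 12: ['machine'] (min_width=7, slack=4)
Line 13: ['plate'] (min_width=5, slack=6)

Answer: |    evening|
| fire plate|
|     valley|
|    brown a|
|      white|
|     bright|
|     yellow|
|   keyboard|
|    capture|
|      north|
|  quickly I|
|    machine|
|      plate|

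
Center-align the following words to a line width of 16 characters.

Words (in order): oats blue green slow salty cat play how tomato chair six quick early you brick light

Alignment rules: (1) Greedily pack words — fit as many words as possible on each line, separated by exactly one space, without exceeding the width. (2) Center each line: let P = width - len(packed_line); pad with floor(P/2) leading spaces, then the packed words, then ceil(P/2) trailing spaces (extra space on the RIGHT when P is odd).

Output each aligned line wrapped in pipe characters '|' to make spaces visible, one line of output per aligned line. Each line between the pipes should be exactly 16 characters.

Answer: |oats blue green |
| slow salty cat |
|play how tomato |
|chair six quick |
|early you brick |
|     light      |

Derivation:
Line 1: ['oats', 'blue', 'green'] (min_width=15, slack=1)
Line 2: ['slow', 'salty', 'cat'] (min_width=14, slack=2)
Line 3: ['play', 'how', 'tomato'] (min_width=15, slack=1)
Line 4: ['chair', 'six', 'quick'] (min_width=15, slack=1)
Line 5: ['early', 'you', 'brick'] (min_width=15, slack=1)
Line 6: ['light'] (min_width=5, slack=11)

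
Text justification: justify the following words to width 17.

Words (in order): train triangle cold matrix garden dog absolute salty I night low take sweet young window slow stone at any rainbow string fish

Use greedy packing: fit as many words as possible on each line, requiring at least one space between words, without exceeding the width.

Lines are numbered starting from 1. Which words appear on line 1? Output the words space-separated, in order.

Answer: train triangle

Derivation:
Line 1: ['train', 'triangle'] (min_width=14, slack=3)
Line 2: ['cold', 'matrix'] (min_width=11, slack=6)
Line 3: ['garden', 'dog'] (min_width=10, slack=7)
Line 4: ['absolute', 'salty', 'I'] (min_width=16, slack=1)
Line 5: ['night', 'low', 'take'] (min_width=14, slack=3)
Line 6: ['sweet', 'young'] (min_width=11, slack=6)
Line 7: ['window', 'slow', 'stone'] (min_width=17, slack=0)
Line 8: ['at', 'any', 'rainbow'] (min_width=14, slack=3)
Line 9: ['string', 'fish'] (min_width=11, slack=6)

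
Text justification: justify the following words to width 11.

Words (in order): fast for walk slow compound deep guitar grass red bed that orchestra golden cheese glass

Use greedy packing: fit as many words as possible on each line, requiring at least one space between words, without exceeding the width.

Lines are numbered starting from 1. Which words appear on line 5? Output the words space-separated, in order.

Answer: grass red

Derivation:
Line 1: ['fast', 'for'] (min_width=8, slack=3)
Line 2: ['walk', 'slow'] (min_width=9, slack=2)
Line 3: ['compound'] (min_width=8, slack=3)
Line 4: ['deep', 'guitar'] (min_width=11, slack=0)
Line 5: ['grass', 'red'] (min_width=9, slack=2)
Line 6: ['bed', 'that'] (min_width=8, slack=3)
Line 7: ['orchestra'] (min_width=9, slack=2)
Line 8: ['golden'] (min_width=6, slack=5)
Line 9: ['cheese'] (min_width=6, slack=5)
Line 10: ['glass'] (min_width=5, slack=6)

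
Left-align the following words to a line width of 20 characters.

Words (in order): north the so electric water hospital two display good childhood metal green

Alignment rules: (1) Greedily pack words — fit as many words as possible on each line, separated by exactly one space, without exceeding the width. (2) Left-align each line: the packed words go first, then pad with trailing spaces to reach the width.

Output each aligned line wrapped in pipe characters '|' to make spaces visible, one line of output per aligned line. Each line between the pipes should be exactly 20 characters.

Line 1: ['north', 'the', 'so'] (min_width=12, slack=8)
Line 2: ['electric', 'water'] (min_width=14, slack=6)
Line 3: ['hospital', 'two', 'display'] (min_width=20, slack=0)
Line 4: ['good', 'childhood', 'metal'] (min_width=20, slack=0)
Line 5: ['green'] (min_width=5, slack=15)

Answer: |north the so        |
|electric water      |
|hospital two display|
|good childhood metal|
|green               |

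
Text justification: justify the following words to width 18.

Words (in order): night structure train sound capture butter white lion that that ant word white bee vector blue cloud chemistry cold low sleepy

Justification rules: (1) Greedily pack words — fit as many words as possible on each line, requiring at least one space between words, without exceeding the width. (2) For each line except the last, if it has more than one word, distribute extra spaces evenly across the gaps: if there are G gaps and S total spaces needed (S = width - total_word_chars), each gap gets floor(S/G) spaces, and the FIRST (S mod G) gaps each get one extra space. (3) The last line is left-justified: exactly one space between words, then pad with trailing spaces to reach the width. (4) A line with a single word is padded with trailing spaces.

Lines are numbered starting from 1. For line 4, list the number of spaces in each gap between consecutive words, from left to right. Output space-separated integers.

Answer: 3 2

Derivation:
Line 1: ['night', 'structure'] (min_width=15, slack=3)
Line 2: ['train', 'sound'] (min_width=11, slack=7)
Line 3: ['capture', 'butter'] (min_width=14, slack=4)
Line 4: ['white', 'lion', 'that'] (min_width=15, slack=3)
Line 5: ['that', 'ant', 'word'] (min_width=13, slack=5)
Line 6: ['white', 'bee', 'vector'] (min_width=16, slack=2)
Line 7: ['blue', 'cloud'] (min_width=10, slack=8)
Line 8: ['chemistry', 'cold', 'low'] (min_width=18, slack=0)
Line 9: ['sleepy'] (min_width=6, slack=12)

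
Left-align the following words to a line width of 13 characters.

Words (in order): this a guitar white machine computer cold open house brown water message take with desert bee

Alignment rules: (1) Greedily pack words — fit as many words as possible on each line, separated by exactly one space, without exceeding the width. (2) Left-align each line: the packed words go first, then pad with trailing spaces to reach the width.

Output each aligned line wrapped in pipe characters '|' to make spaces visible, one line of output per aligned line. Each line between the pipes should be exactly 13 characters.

Answer: |this a guitar|
|white machine|
|computer cold|
|open house   |
|brown water  |
|message take |
|with desert  |
|bee          |

Derivation:
Line 1: ['this', 'a', 'guitar'] (min_width=13, slack=0)
Line 2: ['white', 'machine'] (min_width=13, slack=0)
Line 3: ['computer', 'cold'] (min_width=13, slack=0)
Line 4: ['open', 'house'] (min_width=10, slack=3)
Line 5: ['brown', 'water'] (min_width=11, slack=2)
Line 6: ['message', 'take'] (min_width=12, slack=1)
Line 7: ['with', 'desert'] (min_width=11, slack=2)
Line 8: ['bee'] (min_width=3, slack=10)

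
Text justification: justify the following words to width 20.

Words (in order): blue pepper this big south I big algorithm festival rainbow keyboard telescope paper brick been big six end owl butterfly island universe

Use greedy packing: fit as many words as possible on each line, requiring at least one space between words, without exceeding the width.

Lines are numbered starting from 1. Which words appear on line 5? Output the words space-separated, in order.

Line 1: ['blue', 'pepper', 'this', 'big'] (min_width=20, slack=0)
Line 2: ['south', 'I', 'big'] (min_width=11, slack=9)
Line 3: ['algorithm', 'festival'] (min_width=18, slack=2)
Line 4: ['rainbow', 'keyboard'] (min_width=16, slack=4)
Line 5: ['telescope', 'paper'] (min_width=15, slack=5)
Line 6: ['brick', 'been', 'big', 'six'] (min_width=18, slack=2)
Line 7: ['end', 'owl', 'butterfly'] (min_width=17, slack=3)
Line 8: ['island', 'universe'] (min_width=15, slack=5)

Answer: telescope paper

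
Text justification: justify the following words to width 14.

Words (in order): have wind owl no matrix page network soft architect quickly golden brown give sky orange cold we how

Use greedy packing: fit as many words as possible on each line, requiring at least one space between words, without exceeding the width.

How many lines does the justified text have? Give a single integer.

Line 1: ['have', 'wind', 'owl'] (min_width=13, slack=1)
Line 2: ['no', 'matrix', 'page'] (min_width=14, slack=0)
Line 3: ['network', 'soft'] (min_width=12, slack=2)
Line 4: ['architect'] (min_width=9, slack=5)
Line 5: ['quickly', 'golden'] (min_width=14, slack=0)
Line 6: ['brown', 'give', 'sky'] (min_width=14, slack=0)
Line 7: ['orange', 'cold', 'we'] (min_width=14, slack=0)
Line 8: ['how'] (min_width=3, slack=11)
Total lines: 8

Answer: 8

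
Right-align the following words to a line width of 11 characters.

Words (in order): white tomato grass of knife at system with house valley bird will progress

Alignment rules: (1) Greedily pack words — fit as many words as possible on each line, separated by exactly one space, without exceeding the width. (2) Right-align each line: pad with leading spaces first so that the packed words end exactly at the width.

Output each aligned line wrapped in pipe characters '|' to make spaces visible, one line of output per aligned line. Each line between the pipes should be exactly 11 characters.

Line 1: ['white'] (min_width=5, slack=6)
Line 2: ['tomato'] (min_width=6, slack=5)
Line 3: ['grass', 'of'] (min_width=8, slack=3)
Line 4: ['knife', 'at'] (min_width=8, slack=3)
Line 5: ['system', 'with'] (min_width=11, slack=0)
Line 6: ['house'] (min_width=5, slack=6)
Line 7: ['valley', 'bird'] (min_width=11, slack=0)
Line 8: ['will'] (min_width=4, slack=7)
Line 9: ['progress'] (min_width=8, slack=3)

Answer: |      white|
|     tomato|
|   grass of|
|   knife at|
|system with|
|      house|
|valley bird|
|       will|
|   progress|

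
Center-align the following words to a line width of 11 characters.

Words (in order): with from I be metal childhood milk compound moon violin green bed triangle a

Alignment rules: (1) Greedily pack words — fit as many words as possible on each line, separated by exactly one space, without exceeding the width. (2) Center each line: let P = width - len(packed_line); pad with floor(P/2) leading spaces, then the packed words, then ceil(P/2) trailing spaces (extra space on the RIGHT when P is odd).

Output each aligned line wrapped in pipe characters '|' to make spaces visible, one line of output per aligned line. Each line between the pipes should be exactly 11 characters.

Answer: |with from I|
| be metal  |
| childhood |
|   milk    |
| compound  |
|moon violin|
| green bed |
|triangle a |

Derivation:
Line 1: ['with', 'from', 'I'] (min_width=11, slack=0)
Line 2: ['be', 'metal'] (min_width=8, slack=3)
Line 3: ['childhood'] (min_width=9, slack=2)
Line 4: ['milk'] (min_width=4, slack=7)
Line 5: ['compound'] (min_width=8, slack=3)
Line 6: ['moon', 'violin'] (min_width=11, slack=0)
Line 7: ['green', 'bed'] (min_width=9, slack=2)
Line 8: ['triangle', 'a'] (min_width=10, slack=1)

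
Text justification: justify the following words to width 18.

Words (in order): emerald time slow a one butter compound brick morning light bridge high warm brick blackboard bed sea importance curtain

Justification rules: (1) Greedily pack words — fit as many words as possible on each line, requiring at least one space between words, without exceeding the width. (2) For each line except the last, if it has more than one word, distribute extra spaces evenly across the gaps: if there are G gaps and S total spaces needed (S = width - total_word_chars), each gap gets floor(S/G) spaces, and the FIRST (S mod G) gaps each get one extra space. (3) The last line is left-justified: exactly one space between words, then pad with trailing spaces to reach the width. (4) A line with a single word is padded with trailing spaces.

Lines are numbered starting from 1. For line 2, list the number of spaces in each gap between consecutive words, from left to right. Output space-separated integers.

Answer: 4 4

Derivation:
Line 1: ['emerald', 'time', 'slow'] (min_width=17, slack=1)
Line 2: ['a', 'one', 'butter'] (min_width=12, slack=6)
Line 3: ['compound', 'brick'] (min_width=14, slack=4)
Line 4: ['morning', 'light'] (min_width=13, slack=5)
Line 5: ['bridge', 'high', 'warm'] (min_width=16, slack=2)
Line 6: ['brick', 'blackboard'] (min_width=16, slack=2)
Line 7: ['bed', 'sea', 'importance'] (min_width=18, slack=0)
Line 8: ['curtain'] (min_width=7, slack=11)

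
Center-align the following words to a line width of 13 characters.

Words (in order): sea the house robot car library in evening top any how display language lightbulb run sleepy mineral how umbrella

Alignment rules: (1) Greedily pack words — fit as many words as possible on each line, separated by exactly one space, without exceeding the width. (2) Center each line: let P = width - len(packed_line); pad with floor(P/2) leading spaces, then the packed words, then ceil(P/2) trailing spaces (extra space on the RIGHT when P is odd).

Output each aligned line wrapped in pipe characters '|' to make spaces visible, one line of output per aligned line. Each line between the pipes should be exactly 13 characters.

Line 1: ['sea', 'the', 'house'] (min_width=13, slack=0)
Line 2: ['robot', 'car'] (min_width=9, slack=4)
Line 3: ['library', 'in'] (min_width=10, slack=3)
Line 4: ['evening', 'top'] (min_width=11, slack=2)
Line 5: ['any', 'how'] (min_width=7, slack=6)
Line 6: ['display'] (min_width=7, slack=6)
Line 7: ['language'] (min_width=8, slack=5)
Line 8: ['lightbulb', 'run'] (min_width=13, slack=0)
Line 9: ['sleepy'] (min_width=6, slack=7)
Line 10: ['mineral', 'how'] (min_width=11, slack=2)
Line 11: ['umbrella'] (min_width=8, slack=5)

Answer: |sea the house|
|  robot car  |
| library in  |
| evening top |
|   any how   |
|   display   |
|  language   |
|lightbulb run|
|   sleepy    |
| mineral how |
|  umbrella   |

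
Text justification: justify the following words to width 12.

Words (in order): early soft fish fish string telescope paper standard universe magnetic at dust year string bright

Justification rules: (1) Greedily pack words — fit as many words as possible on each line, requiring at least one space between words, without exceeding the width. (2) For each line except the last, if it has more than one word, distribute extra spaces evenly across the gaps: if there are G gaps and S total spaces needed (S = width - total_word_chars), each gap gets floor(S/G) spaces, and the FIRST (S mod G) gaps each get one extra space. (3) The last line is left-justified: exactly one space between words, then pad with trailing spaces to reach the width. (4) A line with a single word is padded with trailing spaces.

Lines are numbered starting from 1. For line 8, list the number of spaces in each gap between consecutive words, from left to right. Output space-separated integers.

Line 1: ['early', 'soft'] (min_width=10, slack=2)
Line 2: ['fish', 'fish'] (min_width=9, slack=3)
Line 3: ['string'] (min_width=6, slack=6)
Line 4: ['telescope'] (min_width=9, slack=3)
Line 5: ['paper'] (min_width=5, slack=7)
Line 6: ['standard'] (min_width=8, slack=4)
Line 7: ['universe'] (min_width=8, slack=4)
Line 8: ['magnetic', 'at'] (min_width=11, slack=1)
Line 9: ['dust', 'year'] (min_width=9, slack=3)
Line 10: ['string'] (min_width=6, slack=6)
Line 11: ['bright'] (min_width=6, slack=6)

Answer: 2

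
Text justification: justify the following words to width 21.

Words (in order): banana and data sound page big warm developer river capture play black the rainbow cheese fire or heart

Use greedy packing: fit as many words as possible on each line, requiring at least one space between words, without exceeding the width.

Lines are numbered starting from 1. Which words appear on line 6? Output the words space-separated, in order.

Answer: fire or heart

Derivation:
Line 1: ['banana', 'and', 'data', 'sound'] (min_width=21, slack=0)
Line 2: ['page', 'big', 'warm'] (min_width=13, slack=8)
Line 3: ['developer', 'river'] (min_width=15, slack=6)
Line 4: ['capture', 'play', 'black'] (min_width=18, slack=3)
Line 5: ['the', 'rainbow', 'cheese'] (min_width=18, slack=3)
Line 6: ['fire', 'or', 'heart'] (min_width=13, slack=8)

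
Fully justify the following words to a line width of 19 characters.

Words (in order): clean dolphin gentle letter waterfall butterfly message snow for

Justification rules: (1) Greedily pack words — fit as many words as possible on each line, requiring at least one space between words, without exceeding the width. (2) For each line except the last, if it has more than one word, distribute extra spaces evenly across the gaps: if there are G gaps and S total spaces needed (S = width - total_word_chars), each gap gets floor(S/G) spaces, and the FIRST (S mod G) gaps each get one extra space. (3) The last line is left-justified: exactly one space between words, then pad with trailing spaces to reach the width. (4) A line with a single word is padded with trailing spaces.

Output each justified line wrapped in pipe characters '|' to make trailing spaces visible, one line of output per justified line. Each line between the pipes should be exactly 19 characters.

Answer: |clean       dolphin|
|gentle       letter|
|waterfall butterfly|
|message snow for   |

Derivation:
Line 1: ['clean', 'dolphin'] (min_width=13, slack=6)
Line 2: ['gentle', 'letter'] (min_width=13, slack=6)
Line 3: ['waterfall', 'butterfly'] (min_width=19, slack=0)
Line 4: ['message', 'snow', 'for'] (min_width=16, slack=3)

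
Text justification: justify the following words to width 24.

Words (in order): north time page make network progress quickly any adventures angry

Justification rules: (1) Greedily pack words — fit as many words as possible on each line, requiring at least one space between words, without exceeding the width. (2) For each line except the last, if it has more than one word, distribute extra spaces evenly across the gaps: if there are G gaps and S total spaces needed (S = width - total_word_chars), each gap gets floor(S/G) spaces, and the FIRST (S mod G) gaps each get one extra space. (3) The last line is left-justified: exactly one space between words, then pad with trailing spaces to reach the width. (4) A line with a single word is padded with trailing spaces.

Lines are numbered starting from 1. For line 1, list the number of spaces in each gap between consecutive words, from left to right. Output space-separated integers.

Answer: 3 2 2

Derivation:
Line 1: ['north', 'time', 'page', 'make'] (min_width=20, slack=4)
Line 2: ['network', 'progress', 'quickly'] (min_width=24, slack=0)
Line 3: ['any', 'adventures', 'angry'] (min_width=20, slack=4)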